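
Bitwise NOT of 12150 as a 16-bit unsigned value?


~0b10111101110110 = 0b1101000010001001 = 53385 (16-bit unsigned)

53385


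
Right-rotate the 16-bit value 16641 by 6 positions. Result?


Rotate 0b100000100000001 right by 6 (16-bit) = 0b10100000100 = 1284

1284


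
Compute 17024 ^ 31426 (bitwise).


0b100001010000000 ^ 0b111101011000010 = 0b11100001000010 = 14402

14402


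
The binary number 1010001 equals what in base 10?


1010001 in decimal = 81

81


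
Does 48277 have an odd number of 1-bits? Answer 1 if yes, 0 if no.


0b1011110010010101 has 9 ones => parity 1

1


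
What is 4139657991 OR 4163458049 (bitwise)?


0b11110110101111100010101100000111 | 0b11111000001010010101010000000001 = 0b11111110101111110111111100000111 = 4273962759

4273962759


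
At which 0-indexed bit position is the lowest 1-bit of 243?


0b11110011. Lowest set bit at position 0

0


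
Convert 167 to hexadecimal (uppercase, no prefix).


167 = A7 hex

A7


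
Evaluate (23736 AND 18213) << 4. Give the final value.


Step 1: 23736 & 18213 = 17440
Step 2: 17440 << 4 = 279040

279040


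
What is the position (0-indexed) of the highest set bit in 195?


0b11000011. Highest set bit at position 7

7


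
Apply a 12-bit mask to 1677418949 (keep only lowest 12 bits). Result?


1677418949 & 4095 = 453

453


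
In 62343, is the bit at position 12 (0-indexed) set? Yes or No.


0b1111001110000111, bit 12 = 1. Yes

Yes


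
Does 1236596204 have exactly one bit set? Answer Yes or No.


0b1001001101101001111010111101100. Multiple bits set => No

No


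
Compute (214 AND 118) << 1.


Step 1: 214 & 118 = 86
Step 2: 86 << 1 = 172

172


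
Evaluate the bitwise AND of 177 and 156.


0b10110001 & 0b10011100 = 0b10010000 = 144

144


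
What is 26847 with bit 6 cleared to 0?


26847 & ~(1 << 6) = 26783

26783


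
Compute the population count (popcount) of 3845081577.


0b11100101001011110100100111101001 has 18 set bits

18


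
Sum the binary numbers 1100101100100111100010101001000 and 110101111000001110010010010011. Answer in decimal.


1100101100100111100010101001000 + 110101111000001110010010010011 = 10011011011101001010100111011011 = 2608114139

2608114139


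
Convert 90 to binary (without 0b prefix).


90 = 1011010 in binary

1011010


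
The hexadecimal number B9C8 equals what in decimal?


B9C8 hex = 47560 decimal

47560


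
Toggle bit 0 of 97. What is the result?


97 ^ (1 << 0) = 97 ^ 1 = 96

96


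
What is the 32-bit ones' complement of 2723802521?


2723802521 ^ 4294967295 = 1571164774

1571164774


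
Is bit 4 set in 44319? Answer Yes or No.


0b1010110100011111, bit 4 = 1. Yes

Yes


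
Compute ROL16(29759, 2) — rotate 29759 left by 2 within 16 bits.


Rotate 0b111010000111111 left by 2 (16-bit) = 0b1101000011111101 = 53501

53501


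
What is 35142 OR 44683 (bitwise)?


0b1000100101000110 | 0b1010111010001011 = 0b1010111111001111 = 45007

45007


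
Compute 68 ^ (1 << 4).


68 ^ (1 << 4) = 68 ^ 16 = 84

84


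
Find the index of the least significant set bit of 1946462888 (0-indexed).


0b1110100000001001010101010101000. Lowest set bit at position 3

3


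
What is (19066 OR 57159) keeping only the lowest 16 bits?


Step 1: 19066 | 57159 = 57215
Step 2: 57215 & 65535 = 57215

57215


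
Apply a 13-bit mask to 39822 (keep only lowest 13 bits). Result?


39822 & 8191 = 7054

7054


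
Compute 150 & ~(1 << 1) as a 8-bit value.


150 & ~(1 << 1) = 148

148


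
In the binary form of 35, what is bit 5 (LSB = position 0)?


0b100011, position 5 = 1

1


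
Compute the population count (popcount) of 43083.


0b1010100001001011 has 7 set bits

7


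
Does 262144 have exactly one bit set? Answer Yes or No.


0b1000000000000000000. Only one bit set => Yes

Yes


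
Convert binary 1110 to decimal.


1110 in decimal = 14

14


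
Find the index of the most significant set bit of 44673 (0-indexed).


0b1010111010000001. Highest set bit at position 15

15


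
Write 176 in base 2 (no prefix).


176 = 10110000 in binary

10110000


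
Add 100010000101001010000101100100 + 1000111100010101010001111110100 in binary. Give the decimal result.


100010000101001010000101100100 + 1000111100010101010001111110100 = 1101001100111110100010101011000 = 1772045656

1772045656


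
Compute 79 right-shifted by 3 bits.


0b1001111 >> 3 = 0b1001 = 9

9


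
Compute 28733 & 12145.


0b111000000111101 & 0b10111101110001 = 0b10000000110001 = 8241

8241


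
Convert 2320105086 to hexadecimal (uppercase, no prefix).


2320105086 = 8A49FE7E hex

8A49FE7E


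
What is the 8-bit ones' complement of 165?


165 ^ 255 = 90

90


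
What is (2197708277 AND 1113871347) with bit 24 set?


Step 1: 2197708277 & 1113871347 = 40129009
Step 2: 40129009 | (1 << 24) = 40129009 | 16777216 = 56906225

56906225


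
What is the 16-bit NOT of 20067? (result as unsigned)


~0b100111001100011 = 0b1011000110011100 = 45468 (16-bit unsigned)

45468


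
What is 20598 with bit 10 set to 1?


20598 | (1 << 10) = 20598 | 1024 = 21622

21622


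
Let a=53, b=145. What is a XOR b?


53 ^ 145 = 164

164


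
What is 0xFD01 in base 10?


FD01 hex = 64769 decimal

64769


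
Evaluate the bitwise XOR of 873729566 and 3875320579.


0b110100000101000000111000011110 ^ 0b11100110111111001011001100000011 = 0b11010010111010001011110100011101 = 3538468125

3538468125


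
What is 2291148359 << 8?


0b10001000100100000010011001000111 << 8 = 0b1000100010010000001001100100011100000000 = 586533979904

586533979904


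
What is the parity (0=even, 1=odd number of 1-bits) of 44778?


0b1010111011101010 has 10 ones => parity 0

0


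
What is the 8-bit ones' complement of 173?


173 ^ 255 = 82

82


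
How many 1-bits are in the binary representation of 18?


0b10010 has 2 set bits

2


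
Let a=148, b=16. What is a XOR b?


148 ^ 16 = 132

132


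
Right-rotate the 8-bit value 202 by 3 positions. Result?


Rotate 0b11001010 right by 3 (8-bit) = 0b1011001 = 89

89


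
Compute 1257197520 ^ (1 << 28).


1257197520 ^ (1 << 28) = 1257197520 ^ 268435456 = 1525632976

1525632976


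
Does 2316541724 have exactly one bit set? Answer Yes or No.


0b10001010000100111001111100011100. Multiple bits set => No

No


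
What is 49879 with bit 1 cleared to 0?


49879 & ~(1 << 1) = 49877

49877


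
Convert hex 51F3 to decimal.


51F3 hex = 20979 decimal

20979


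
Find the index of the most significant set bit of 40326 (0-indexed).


0b1001110110000110. Highest set bit at position 15

15


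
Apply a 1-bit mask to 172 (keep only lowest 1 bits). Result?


172 & 1 = 0

0


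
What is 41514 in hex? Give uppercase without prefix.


41514 = A22A hex

A22A


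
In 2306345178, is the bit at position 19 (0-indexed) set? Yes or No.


0b10001001011110000000100011011010, bit 19 = 1. Yes

Yes


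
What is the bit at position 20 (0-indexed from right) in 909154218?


0b110110001100001001011110101010, position 20 = 1

1


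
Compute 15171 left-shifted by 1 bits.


0b11101101000011 << 1 = 0b111011010000110 = 30342

30342


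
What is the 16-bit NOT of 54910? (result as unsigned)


~0b1101011001111110 = 0b10100110000001 = 10625 (16-bit unsigned)

10625


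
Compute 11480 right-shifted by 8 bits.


0b10110011011000 >> 8 = 0b101100 = 44

44


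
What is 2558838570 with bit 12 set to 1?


2558838570 | (1 << 12) = 2558838570 | 4096 = 2558842666

2558842666


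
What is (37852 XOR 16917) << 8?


Step 1: 37852 ^ 16917 = 53705
Step 2: 53705 << 8 = 13748480

13748480


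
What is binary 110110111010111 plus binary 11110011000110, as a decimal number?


110110111010111 + 11110011000110 = 1010101010011101 = 43677

43677


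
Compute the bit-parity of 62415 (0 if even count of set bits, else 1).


0b1111001111001111 has 12 ones => parity 0

0


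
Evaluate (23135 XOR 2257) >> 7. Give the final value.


Step 1: 23135 ^ 2257 = 21134
Step 2: 21134 >> 7 = 165

165


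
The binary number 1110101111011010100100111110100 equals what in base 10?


1110101111011010100100111110100 in decimal = 1978485236

1978485236


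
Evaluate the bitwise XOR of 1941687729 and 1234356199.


0b1110011101110111100110110110001 ^ 0b1001001100100101100011111100111 = 0b111010001010010000101001010110 = 975768150

975768150


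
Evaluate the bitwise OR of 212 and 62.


0b11010100 | 0b111110 = 0b11111110 = 254

254


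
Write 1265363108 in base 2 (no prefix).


1265363108 = 1001011011010111110100010100100 in binary

1001011011010111110100010100100


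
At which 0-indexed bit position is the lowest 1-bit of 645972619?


0b100110100000001100001010001011. Lowest set bit at position 0

0


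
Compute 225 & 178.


0b11100001 & 0b10110010 = 0b10100000 = 160

160


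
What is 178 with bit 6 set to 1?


178 | (1 << 6) = 178 | 64 = 242

242


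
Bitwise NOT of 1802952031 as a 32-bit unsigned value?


~0b1101011011101101101110101011111 = 0b10010100100010010010001010100000 = 2492015264 (32-bit unsigned)

2492015264


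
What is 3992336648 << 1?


0b11101101111101100011100100001000 << 1 = 0b111011011111011000111001000010000 = 7984673296

7984673296


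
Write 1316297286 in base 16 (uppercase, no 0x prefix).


1316297286 = 4E751A46 hex

4E751A46


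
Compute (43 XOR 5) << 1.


Step 1: 43 ^ 5 = 46
Step 2: 46 << 1 = 92

92


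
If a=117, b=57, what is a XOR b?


117 ^ 57 = 76

76


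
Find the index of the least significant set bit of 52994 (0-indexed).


0b1100111100000010. Lowest set bit at position 1

1


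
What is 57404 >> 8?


0b1110000000111100 >> 8 = 0b11100000 = 224

224


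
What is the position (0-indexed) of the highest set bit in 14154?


0b11011101001010. Highest set bit at position 13

13


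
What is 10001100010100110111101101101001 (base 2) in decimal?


10001100010100110111101101101001 in decimal = 2354281321

2354281321


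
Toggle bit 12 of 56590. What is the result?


56590 ^ (1 << 12) = 56590 ^ 4096 = 52494

52494


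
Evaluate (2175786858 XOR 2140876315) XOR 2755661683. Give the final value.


Step 1: 2175786858 ^ 2140876315 = 4264882545
Step 2: 4264882545 ^ 2755661683 = 1517616642

1517616642


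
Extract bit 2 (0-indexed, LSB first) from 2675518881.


0b10011111011110010010110110100001, position 2 = 0

0


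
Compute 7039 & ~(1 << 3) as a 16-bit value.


7039 & ~(1 << 3) = 7031

7031


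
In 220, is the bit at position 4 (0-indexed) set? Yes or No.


0b11011100, bit 4 = 1. Yes

Yes


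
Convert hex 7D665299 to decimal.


7D665299 hex = 2103857817 decimal

2103857817


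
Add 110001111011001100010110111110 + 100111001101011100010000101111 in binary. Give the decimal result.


110001111011001100010110111110 + 100111001101011100010000101111 = 1011001001000101000100111101101 = 1495435757

1495435757


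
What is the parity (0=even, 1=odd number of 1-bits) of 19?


0b10011 has 3 ones => parity 1

1


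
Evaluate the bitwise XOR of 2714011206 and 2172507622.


0b10100001110001001000011001000110 ^ 0b10000001011111011101010111100110 = 0b100000101110010101001110100000 = 549016480

549016480


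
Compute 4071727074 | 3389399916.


0b11110010101100011001111111100010 | 0b11001010000001100010001101101100 = 0b11111010101101111011111111101110 = 4206346222

4206346222


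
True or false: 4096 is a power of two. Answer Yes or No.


0b1000000000000. Only one bit set => Yes

Yes


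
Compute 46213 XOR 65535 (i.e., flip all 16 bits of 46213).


46213 ^ 65535 = 19322

19322


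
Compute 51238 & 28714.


0b1100100000100110 & 0b111000000101010 = 0b100000000100010 = 16418

16418


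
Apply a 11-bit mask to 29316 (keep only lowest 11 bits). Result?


29316 & 2047 = 644

644


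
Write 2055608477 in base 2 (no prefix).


2055608477 = 1111010100001100001100010011101 in binary

1111010100001100001100010011101


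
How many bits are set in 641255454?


0b100110001110001100100000011110 has 13 set bits

13


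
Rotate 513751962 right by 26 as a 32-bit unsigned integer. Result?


Rotate 0b11110100111110011101110011010 right by 26 (32-bit) = 0b10100111110011101110011010000111 = 2815354503

2815354503


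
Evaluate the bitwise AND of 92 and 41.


0b1011100 & 0b101001 = 0b1000 = 8

8


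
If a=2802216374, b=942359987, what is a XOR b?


2802216374 ^ 942359987 = 2670536709

2670536709


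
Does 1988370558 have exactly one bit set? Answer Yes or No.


0b1110110100001000010000001111110. Multiple bits set => No

No


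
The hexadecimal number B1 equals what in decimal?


B1 hex = 177 decimal

177


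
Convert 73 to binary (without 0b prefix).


73 = 1001001 in binary

1001001


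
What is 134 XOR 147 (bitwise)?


0b10000110 ^ 0b10010011 = 0b10101 = 21

21


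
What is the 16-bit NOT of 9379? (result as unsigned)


~0b10010010100011 = 0b1101101101011100 = 56156 (16-bit unsigned)

56156


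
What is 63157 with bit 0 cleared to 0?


63157 & ~(1 << 0) = 63156

63156


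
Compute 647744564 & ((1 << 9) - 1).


647744564 & 511 = 52

52


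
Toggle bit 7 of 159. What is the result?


159 ^ (1 << 7) = 159 ^ 128 = 31

31


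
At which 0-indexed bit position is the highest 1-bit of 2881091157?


0b10101011101110011111011001010101. Highest set bit at position 31

31


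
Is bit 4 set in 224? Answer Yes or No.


0b11100000, bit 4 = 0. No

No


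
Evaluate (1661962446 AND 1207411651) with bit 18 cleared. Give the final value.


Step 1: 1661962446 & 1207411651 = 1124565186
Step 2: 1124565186 & ~(1 << 18) = 1124303042

1124303042


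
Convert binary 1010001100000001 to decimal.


1010001100000001 in decimal = 41729

41729


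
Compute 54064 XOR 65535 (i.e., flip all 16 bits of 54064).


54064 ^ 65535 = 11471

11471


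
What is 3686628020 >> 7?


0b11011011101111010111101010110100 >> 7 = 0b1101101110111101011110101 = 28801781

28801781


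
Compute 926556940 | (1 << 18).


926556940 | (1 << 18) = 926556940 | 262144 = 926819084

926819084


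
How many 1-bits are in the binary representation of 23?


0b10111 has 4 set bits

4


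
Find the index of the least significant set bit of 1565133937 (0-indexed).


0b1011101010010100000110001110001. Lowest set bit at position 0

0


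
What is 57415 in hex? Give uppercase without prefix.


57415 = E047 hex

E047


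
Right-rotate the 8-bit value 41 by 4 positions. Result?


Rotate 0b101001 right by 4 (8-bit) = 0b10010010 = 146

146


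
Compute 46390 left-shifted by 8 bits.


0b1011010100110110 << 8 = 0b101101010011011000000000 = 11875840

11875840


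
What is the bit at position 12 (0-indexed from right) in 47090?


0b1011011111110010, position 12 = 1

1


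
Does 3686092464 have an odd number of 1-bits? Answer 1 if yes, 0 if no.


0b11011011101101010100111010110000 has 18 ones => parity 0

0


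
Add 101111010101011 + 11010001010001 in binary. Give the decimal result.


101111010101011 + 11010001010001 = 1001001011111100 = 37628

37628


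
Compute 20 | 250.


0b10100 | 0b11111010 = 0b11111110 = 254

254


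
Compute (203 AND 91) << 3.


Step 1: 203 & 91 = 75
Step 2: 75 << 3 = 600

600


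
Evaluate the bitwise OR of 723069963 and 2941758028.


0b101011000110010010110000001011 | 0b10101111010101111010101001001100 = 0b10101111010111111010111001001111 = 2942283343

2942283343


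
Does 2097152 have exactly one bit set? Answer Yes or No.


0b1000000000000000000000. Only one bit set => Yes

Yes


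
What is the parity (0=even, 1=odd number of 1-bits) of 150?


0b10010110 has 4 ones => parity 0

0


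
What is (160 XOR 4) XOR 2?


Step 1: 160 ^ 4 = 164
Step 2: 164 ^ 2 = 166

166


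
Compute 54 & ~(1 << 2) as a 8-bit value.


54 & ~(1 << 2) = 50

50


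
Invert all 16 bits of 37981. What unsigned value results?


37981 ^ 65535 = 27554

27554


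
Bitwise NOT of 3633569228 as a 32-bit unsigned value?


~0b11011000100100111101110111001100 = 0b100111011011000010001000110011 = 661398067 (32-bit unsigned)

661398067


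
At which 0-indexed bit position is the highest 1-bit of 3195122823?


0b10111110011100011011010010000111. Highest set bit at position 31

31


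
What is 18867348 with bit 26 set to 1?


18867348 | (1 << 26) = 18867348 | 67108864 = 85976212

85976212


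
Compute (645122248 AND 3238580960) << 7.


Step 1: 645122248 & 3238580960 = 49344
Step 2: 49344 << 7 = 6316032

6316032


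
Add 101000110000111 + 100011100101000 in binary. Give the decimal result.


101000110000111 + 100011100101000 = 1001100010101111 = 39087

39087


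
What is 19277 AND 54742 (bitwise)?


0b100101101001101 & 0b1101010111010110 = 0b100000101000100 = 16708

16708


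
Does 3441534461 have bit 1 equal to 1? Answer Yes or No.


0b11001101001000011010010111111101, bit 1 = 0. No

No


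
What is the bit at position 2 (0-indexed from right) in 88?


0b1011000, position 2 = 0

0


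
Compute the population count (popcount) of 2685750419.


0b10100000000101010100110010010011 has 12 set bits

12


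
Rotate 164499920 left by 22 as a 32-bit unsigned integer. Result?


Rotate 0b1001110011100001000111010000 left by 22 (32-bit) = 0b1110100000000100111001110000100 = 1946317700

1946317700


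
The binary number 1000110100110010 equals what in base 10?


1000110100110010 in decimal = 36146

36146


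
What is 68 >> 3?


0b1000100 >> 3 = 0b1000 = 8

8


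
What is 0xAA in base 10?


AA hex = 170 decimal

170


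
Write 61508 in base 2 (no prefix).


61508 = 1111000001000100 in binary

1111000001000100


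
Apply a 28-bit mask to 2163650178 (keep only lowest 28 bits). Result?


2163650178 & 268435455 = 16166530

16166530


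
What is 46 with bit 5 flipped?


46 ^ (1 << 5) = 46 ^ 32 = 14

14


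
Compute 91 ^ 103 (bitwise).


0b1011011 ^ 0b1100111 = 0b111100 = 60

60


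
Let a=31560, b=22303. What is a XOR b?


31560 ^ 22303 = 11351

11351


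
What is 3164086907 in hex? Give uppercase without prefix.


3164086907 = BC98227B hex

BC98227B


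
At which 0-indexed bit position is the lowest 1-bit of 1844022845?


0b1101101111010011000111000111101. Lowest set bit at position 0

0


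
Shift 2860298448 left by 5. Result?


0b10101010011111001011000011010000 << 5 = 0b1010101001111100101100001101000000000 = 91529550336

91529550336


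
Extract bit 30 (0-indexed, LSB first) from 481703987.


0b11100101101100011100000110011, position 30 = 0

0


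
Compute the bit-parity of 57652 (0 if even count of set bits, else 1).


0b1110000100110100 has 7 ones => parity 1

1


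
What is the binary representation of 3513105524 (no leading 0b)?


3513105524 = 11010001011001011011110001110100 in binary

11010001011001011011110001110100


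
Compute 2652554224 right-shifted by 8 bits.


0b10011110000110101100001111110000 >> 8 = 0b100111100001101011000011 = 10361539

10361539


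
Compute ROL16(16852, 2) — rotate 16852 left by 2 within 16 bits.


Rotate 0b100000111010100 left by 2 (16-bit) = 0b11101010001 = 1873

1873


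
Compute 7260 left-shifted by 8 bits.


0b1110001011100 << 8 = 0b111000101110000000000 = 1858560

1858560


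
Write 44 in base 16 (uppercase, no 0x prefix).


44 = 2C hex

2C


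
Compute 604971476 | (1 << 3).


604971476 | (1 << 3) = 604971476 | 8 = 604971484

604971484


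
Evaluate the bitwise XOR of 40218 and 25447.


0b1001110100011010 ^ 0b110001101100111 = 0b1111111001111101 = 65149

65149


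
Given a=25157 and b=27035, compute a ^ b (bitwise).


25157 ^ 27035 = 3038

3038


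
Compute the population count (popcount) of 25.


0b11001 has 3 set bits

3


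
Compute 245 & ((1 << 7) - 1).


245 & 127 = 117

117


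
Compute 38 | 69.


0b100110 | 0b1000101 = 0b1100111 = 103

103


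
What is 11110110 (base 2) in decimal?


11110110 in decimal = 246

246


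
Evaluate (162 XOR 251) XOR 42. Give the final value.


Step 1: 162 ^ 251 = 89
Step 2: 89 ^ 42 = 115

115


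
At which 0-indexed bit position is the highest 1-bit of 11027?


0b10101100010011. Highest set bit at position 13

13


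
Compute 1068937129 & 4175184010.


0b111111101101101010111110101001 & 0b11111000110111000100000010001010 = 0b111000100101000000000010001000 = 949223560

949223560


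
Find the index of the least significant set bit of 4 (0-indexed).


0b100. Lowest set bit at position 2

2


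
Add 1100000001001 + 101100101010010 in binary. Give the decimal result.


1100000001001 + 101100101010010 = 111000101011011 = 29019

29019


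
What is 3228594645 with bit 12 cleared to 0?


3228594645 & ~(1 << 12) = 3228590549

3228590549


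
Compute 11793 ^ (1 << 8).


11793 ^ (1 << 8) = 11793 ^ 256 = 12049

12049


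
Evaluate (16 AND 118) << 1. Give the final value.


Step 1: 16 & 118 = 16
Step 2: 16 << 1 = 32

32


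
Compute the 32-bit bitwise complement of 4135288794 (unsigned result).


~0b11110110011110110111111111011010 = 0b1001100001001000000000100101 = 159678501 (32-bit unsigned)

159678501


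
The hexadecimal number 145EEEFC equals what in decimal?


145EEEFC hex = 341765884 decimal

341765884


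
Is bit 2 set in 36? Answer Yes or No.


0b100100, bit 2 = 1. Yes

Yes


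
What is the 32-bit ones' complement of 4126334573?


4126334573 ^ 4294967295 = 168632722

168632722


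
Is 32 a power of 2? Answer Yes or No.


0b100000. Only one bit set => Yes

Yes


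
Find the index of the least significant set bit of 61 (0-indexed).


0b111101. Lowest set bit at position 0

0


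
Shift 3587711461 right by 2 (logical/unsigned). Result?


0b11010101110110000010000111100101 >> 2 = 0b110101011101100000100001111001 = 896927865

896927865


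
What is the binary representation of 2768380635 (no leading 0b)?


2768380635 = 10100101000000100010001011011011 in binary

10100101000000100010001011011011


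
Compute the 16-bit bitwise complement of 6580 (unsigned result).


~0b1100110110100 = 0b1110011001001011 = 58955 (16-bit unsigned)

58955


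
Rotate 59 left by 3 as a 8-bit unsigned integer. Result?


Rotate 0b111011 left by 3 (8-bit) = 0b11011001 = 217

217


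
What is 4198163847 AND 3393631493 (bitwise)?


0b11111010001110101110010110000111 & 0b11001010010001101011010100000101 = 0b11001010000000101010010100000101 = 3389170949

3389170949


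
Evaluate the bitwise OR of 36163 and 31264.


0b1000110101000011 | 0b111101000100000 = 0b1111111101100011 = 65379

65379


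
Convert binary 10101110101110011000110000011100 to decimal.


10101110101110011000110000011100 in decimal = 2931395612

2931395612


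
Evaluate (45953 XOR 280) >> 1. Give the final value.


Step 1: 45953 ^ 280 = 45721
Step 2: 45721 >> 1 = 22860

22860


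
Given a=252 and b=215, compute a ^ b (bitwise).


252 ^ 215 = 43

43


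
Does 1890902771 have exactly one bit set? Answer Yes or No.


0b1110000101101001110001011110011. Multiple bits set => No

No


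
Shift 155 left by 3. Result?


0b10011011 << 3 = 0b10011011000 = 1240

1240


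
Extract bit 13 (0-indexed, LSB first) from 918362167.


0b110110101111010001100000110111, position 13 = 0

0


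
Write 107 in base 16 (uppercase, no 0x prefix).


107 = 6B hex

6B


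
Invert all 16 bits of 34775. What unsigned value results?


34775 ^ 65535 = 30760

30760


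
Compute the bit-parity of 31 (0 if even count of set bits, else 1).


0b11111 has 5 ones => parity 1

1


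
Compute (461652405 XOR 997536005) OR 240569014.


Step 1: 461652405 ^ 997536005 = 552693936
Step 2: 552693936 | 240569014 = 788003510

788003510


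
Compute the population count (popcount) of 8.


0b1000 has 1 set bits

1


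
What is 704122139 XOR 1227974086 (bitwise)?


0b101001111110000000110100011011 ^ 0b1001001001100010110010111000110 = 0b1100000110010010110100011011101 = 1623812317

1623812317


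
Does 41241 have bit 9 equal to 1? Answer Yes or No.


0b1010000100011001, bit 9 = 0. No

No


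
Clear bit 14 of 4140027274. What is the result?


4140027274 & ~(1 << 14) = 4140010890

4140010890


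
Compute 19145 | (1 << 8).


19145 | (1 << 8) = 19145 | 256 = 19401

19401


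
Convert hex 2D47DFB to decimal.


2D47DFB hex = 47480315 decimal

47480315


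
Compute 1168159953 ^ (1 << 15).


1168159953 ^ (1 << 15) = 1168159953 ^ 32768 = 1168127185

1168127185


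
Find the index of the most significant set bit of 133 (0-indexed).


0b10000101. Highest set bit at position 7

7


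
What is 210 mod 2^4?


210 & 15 = 2

2


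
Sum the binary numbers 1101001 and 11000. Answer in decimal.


1101001 + 11000 = 10000001 = 129

129


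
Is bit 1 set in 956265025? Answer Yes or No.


0b111000111111110111001001000001, bit 1 = 0. No

No


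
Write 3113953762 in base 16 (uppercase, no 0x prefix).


3113953762 = B99B29E2 hex

B99B29E2


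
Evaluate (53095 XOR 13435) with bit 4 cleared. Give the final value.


Step 1: 53095 ^ 13435 = 64284
Step 2: 64284 & ~(1 << 4) = 64268

64268


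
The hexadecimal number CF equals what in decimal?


CF hex = 207 decimal

207


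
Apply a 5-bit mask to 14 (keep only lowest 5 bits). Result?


14 & 31 = 14

14


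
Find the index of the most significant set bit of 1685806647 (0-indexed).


0b1100100011110110101111000110111. Highest set bit at position 30

30


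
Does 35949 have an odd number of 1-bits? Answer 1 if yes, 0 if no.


0b1000110001101101 has 8 ones => parity 0

0


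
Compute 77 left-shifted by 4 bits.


0b1001101 << 4 = 0b10011010000 = 1232

1232


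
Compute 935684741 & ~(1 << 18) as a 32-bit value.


935684741 & ~(1 << 18) = 935422597

935422597


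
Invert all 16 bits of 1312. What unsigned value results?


1312 ^ 65535 = 64223

64223


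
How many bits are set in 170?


0b10101010 has 4 set bits

4


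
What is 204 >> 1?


0b11001100 >> 1 = 0b1100110 = 102

102


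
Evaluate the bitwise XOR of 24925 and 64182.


0b110000101011101 ^ 0b1111101010110110 = 0b1001101111101011 = 39915

39915


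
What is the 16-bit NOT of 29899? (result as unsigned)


~0b111010011001011 = 0b1000101100110100 = 35636 (16-bit unsigned)

35636


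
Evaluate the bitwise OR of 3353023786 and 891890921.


0b11000111110110110001010100101010 | 0b110101001010010010110011101001 = 0b11110111111110110011110111101011 = 4160437739

4160437739


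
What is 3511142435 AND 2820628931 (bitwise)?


0b11010001010001111100100000100011 & 0b10101000000111110110000111000011 = 0b10000000000001110100000000000011 = 2147958787

2147958787


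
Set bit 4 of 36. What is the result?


36 | (1 << 4) = 36 | 16 = 52

52


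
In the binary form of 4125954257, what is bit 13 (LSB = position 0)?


0b11110101111011010001000011010001, position 13 = 0

0


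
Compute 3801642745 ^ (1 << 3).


3801642745 ^ (1 << 3) = 3801642745 ^ 8 = 3801642737

3801642737


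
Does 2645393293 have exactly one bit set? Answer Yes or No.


0b10011101101011010111111110001101. Multiple bits set => No

No


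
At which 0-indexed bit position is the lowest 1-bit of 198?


0b11000110. Lowest set bit at position 1

1


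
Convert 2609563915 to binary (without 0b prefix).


2609563915 = 10011011100010101100100100001011 in binary

10011011100010101100100100001011


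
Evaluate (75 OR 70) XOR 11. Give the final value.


Step 1: 75 | 70 = 79
Step 2: 79 ^ 11 = 68

68


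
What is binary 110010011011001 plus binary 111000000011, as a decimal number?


110010011011001 + 111000000011 = 111001011011100 = 29404

29404


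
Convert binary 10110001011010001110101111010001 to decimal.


10110001011010001110101111010001 in decimal = 2976443345

2976443345


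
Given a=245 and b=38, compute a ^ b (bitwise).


245 ^ 38 = 211

211


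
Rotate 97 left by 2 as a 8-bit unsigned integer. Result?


Rotate 0b1100001 left by 2 (8-bit) = 0b10000101 = 133

133


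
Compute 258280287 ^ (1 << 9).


258280287 ^ (1 << 9) = 258280287 ^ 512 = 258279775

258279775


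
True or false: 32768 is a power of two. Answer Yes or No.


0b1000000000000000. Only one bit set => Yes

Yes


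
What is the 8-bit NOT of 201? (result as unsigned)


~0b11001001 = 0b110110 = 54 (8-bit unsigned)

54


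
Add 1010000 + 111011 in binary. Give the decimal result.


1010000 + 111011 = 10001011 = 139

139


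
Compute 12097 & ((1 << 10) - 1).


12097 & 1023 = 833

833


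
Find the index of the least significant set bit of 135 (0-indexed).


0b10000111. Lowest set bit at position 0

0


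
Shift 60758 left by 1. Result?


0b1110110101010110 << 1 = 0b11101101010101100 = 121516

121516


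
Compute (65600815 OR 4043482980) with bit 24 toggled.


Step 1: 65600815 | 4043482980 = 4092264303
Step 2: 4092264303 ^ (1 << 24) = 4092264303 ^ 16777216 = 4075487087

4075487087


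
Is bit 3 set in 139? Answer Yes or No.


0b10001011, bit 3 = 1. Yes

Yes


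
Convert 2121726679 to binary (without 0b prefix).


2121726679 = 1111110011101101111101011010111 in binary

1111110011101101111101011010111


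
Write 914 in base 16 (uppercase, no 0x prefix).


914 = 392 hex

392


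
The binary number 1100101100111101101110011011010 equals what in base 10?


1100101100111101101110011011010 in decimal = 1704910042

1704910042


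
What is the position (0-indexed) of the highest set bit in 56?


0b111000. Highest set bit at position 5

5


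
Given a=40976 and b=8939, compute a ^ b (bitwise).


40976 ^ 8939 = 33531

33531


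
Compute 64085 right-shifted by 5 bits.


0b1111101001010101 >> 5 = 0b11111010010 = 2002

2002


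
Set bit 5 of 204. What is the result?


204 | (1 << 5) = 204 | 32 = 236

236


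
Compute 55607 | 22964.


0b1101100100110111 | 0b101100110110100 = 0b1101100110110111 = 55735

55735


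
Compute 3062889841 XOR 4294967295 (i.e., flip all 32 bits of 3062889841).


3062889841 ^ 4294967295 = 1232077454

1232077454


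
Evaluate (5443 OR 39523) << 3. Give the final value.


Step 1: 5443 | 39523 = 40803
Step 2: 40803 << 3 = 326424

326424


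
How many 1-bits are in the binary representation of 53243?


0b1100111111111011 has 13 set bits

13


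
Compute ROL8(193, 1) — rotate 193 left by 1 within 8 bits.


Rotate 0b11000001 left by 1 (8-bit) = 0b10000011 = 131

131


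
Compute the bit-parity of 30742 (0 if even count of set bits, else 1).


0b111100000010110 has 7 ones => parity 1

1


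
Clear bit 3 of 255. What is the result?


255 & ~(1 << 3) = 247

247


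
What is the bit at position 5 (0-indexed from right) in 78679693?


0b100101100001000111010001101, position 5 = 0

0


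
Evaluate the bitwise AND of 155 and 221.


0b10011011 & 0b11011101 = 0b10011001 = 153

153


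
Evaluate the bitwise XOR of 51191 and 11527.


0b1100011111110111 ^ 0b10110100000111 = 0b1110101011110000 = 60144

60144


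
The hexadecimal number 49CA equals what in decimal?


49CA hex = 18890 decimal

18890


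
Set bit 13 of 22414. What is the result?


22414 | (1 << 13) = 22414 | 8192 = 30606

30606


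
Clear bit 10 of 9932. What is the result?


9932 & ~(1 << 10) = 8908

8908


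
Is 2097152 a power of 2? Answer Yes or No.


0b1000000000000000000000. Only one bit set => Yes

Yes


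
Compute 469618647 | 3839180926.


0b11011111111011100111111010111 | 0b11100100110101010100000001111110 = 0b11111111111111011100111111111111 = 4294823935

4294823935


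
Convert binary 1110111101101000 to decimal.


1110111101101000 in decimal = 61288

61288


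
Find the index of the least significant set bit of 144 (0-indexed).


0b10010000. Lowest set bit at position 4

4


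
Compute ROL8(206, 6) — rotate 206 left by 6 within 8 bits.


Rotate 0b11001110 left by 6 (8-bit) = 0b10110011 = 179

179


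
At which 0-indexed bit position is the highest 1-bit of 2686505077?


0b10100000001000001101000001110101. Highest set bit at position 31

31


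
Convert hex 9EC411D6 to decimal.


9EC411D6 hex = 2663649750 decimal

2663649750


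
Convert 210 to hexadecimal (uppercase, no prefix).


210 = D2 hex

D2


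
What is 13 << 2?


0b1101 << 2 = 0b110100 = 52

52


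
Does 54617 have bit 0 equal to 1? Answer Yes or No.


0b1101010101011001, bit 0 = 1. Yes

Yes


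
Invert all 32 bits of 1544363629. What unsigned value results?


1544363629 ^ 4294967295 = 2750603666

2750603666


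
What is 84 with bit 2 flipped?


84 ^ (1 << 2) = 84 ^ 4 = 80

80


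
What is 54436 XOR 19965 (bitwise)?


0b1101010010100100 ^ 0b100110111111101 = 0b1001100101011001 = 39257

39257


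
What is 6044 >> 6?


0b1011110011100 >> 6 = 0b1011110 = 94

94


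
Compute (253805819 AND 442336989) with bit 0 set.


Step 1: 253805819 & 442336989 = 167806169
Step 2: 167806169 | (1 << 0) = 167806169 | 1 = 167806169

167806169


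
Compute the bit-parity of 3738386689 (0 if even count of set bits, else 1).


0b11011110110100110100000100000001 has 14 ones => parity 0

0


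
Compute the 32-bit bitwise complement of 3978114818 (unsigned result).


~0b11101101000111010011011100000010 = 0b10010111000101100100011111101 = 316852477 (32-bit unsigned)

316852477


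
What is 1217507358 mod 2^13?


1217507358 & 8191 = 4126

4126


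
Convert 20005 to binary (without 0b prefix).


20005 = 100111000100101 in binary

100111000100101


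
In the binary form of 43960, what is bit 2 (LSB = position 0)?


0b1010101110111000, position 2 = 0

0


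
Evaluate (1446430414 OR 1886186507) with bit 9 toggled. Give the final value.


Step 1: 1446430414 | 1886186507 = 1988030159
Step 2: 1988030159 ^ (1 << 9) = 1988030159 ^ 512 = 1988029647

1988029647


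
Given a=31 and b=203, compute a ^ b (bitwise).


31 ^ 203 = 212

212


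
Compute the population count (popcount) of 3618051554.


0b11010111101001110001010111100010 has 18 set bits

18


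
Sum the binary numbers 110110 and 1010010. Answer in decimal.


110110 + 1010010 = 10001000 = 136

136


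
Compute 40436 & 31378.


0b1001110111110100 & 0b111101010010010 = 0b1100010010000 = 6288

6288


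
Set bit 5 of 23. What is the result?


23 | (1 << 5) = 23 | 32 = 55

55


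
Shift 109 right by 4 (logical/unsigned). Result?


0b1101101 >> 4 = 0b110 = 6

6


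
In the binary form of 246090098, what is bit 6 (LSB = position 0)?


0b1110101010110000100101110010, position 6 = 1

1


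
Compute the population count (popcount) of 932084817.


0b110111100011100111110001010001 has 17 set bits

17


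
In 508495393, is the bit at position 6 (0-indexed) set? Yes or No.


0b11110010011110000011000100001, bit 6 = 0. No

No


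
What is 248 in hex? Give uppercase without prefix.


248 = F8 hex

F8


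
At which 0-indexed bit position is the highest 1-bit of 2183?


0b100010000111. Highest set bit at position 11

11


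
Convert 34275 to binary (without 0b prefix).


34275 = 1000010111100011 in binary

1000010111100011


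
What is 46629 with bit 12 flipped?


46629 ^ (1 << 12) = 46629 ^ 4096 = 42533

42533


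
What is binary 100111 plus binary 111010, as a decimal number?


100111 + 111010 = 1100001 = 97

97


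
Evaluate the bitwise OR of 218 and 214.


0b11011010 | 0b11010110 = 0b11011110 = 222

222


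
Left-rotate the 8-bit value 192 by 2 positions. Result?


Rotate 0b11000000 left by 2 (8-bit) = 0b11 = 3

3


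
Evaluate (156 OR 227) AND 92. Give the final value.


Step 1: 156 | 227 = 255
Step 2: 255 & 92 = 92

92


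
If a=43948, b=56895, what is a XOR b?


43948 ^ 56895 = 30099

30099


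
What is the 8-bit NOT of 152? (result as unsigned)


~0b10011000 = 0b1100111 = 103 (8-bit unsigned)

103


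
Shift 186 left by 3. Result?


0b10111010 << 3 = 0b10111010000 = 1488

1488


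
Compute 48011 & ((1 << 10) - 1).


48011 & 1023 = 907

907


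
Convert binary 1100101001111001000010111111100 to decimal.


1100101001111001000010111111100 in decimal = 1698465276

1698465276


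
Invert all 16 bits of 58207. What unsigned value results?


58207 ^ 65535 = 7328

7328


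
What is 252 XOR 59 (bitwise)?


0b11111100 ^ 0b111011 = 0b11000111 = 199

199


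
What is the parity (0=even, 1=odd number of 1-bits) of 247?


0b11110111 has 7 ones => parity 1

1


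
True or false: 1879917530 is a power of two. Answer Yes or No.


0b1110000000011010100001111011010. Multiple bits set => No

No


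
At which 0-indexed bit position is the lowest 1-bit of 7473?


0b1110100110001. Lowest set bit at position 0

0


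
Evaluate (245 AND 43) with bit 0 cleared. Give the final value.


Step 1: 245 & 43 = 33
Step 2: 33 & ~(1 << 0) = 32

32


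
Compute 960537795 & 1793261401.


0b111001010000001010010011000011 & 0b1101010111000101111111101011001 = 0b101000010000001010010001000001 = 675324993

675324993


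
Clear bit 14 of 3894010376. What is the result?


3894010376 & ~(1 << 14) = 3893993992

3893993992


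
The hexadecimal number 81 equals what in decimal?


81 hex = 129 decimal

129


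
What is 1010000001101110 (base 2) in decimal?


1010000001101110 in decimal = 41070

41070


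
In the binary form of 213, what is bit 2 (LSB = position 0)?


0b11010101, position 2 = 1

1


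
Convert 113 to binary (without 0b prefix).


113 = 1110001 in binary

1110001


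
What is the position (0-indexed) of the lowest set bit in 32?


0b100000. Lowest set bit at position 5

5


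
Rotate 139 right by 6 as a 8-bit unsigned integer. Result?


Rotate 0b10001011 right by 6 (8-bit) = 0b101110 = 46

46


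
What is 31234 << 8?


0b111101000000010 << 8 = 0b11110100000001000000000 = 7995904

7995904


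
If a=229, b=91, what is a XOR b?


229 ^ 91 = 190

190


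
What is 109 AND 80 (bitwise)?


0b1101101 & 0b1010000 = 0b1000000 = 64

64


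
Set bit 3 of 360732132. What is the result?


360732132 | (1 << 3) = 360732132 | 8 = 360732140

360732140


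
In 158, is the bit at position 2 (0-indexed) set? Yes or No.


0b10011110, bit 2 = 1. Yes

Yes


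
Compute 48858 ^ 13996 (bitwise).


0b1011111011011010 ^ 0b11011010101100 = 0b1000100001110110 = 34934

34934
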